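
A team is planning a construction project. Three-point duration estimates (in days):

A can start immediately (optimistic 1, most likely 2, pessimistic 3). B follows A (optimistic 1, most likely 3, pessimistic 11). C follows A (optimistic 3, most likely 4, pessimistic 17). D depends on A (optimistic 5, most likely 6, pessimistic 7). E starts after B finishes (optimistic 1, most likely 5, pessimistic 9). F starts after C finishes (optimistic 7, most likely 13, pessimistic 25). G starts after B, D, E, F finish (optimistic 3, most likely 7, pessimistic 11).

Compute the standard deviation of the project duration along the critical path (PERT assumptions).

te_A = (1 + 4·2 + 3)/6 = 12/6 = 2; σ²_A = ((3−1)/6)² = 0.111
te_B = (1 + 4·3 + 11)/6 = 24/6 = 4; σ²_B = ((11−1)/6)² = 2.778
te_C = (3 + 4·4 + 17)/6 = 36/6 = 6; σ²_C = ((17−3)/6)² = 5.444
te_D = (5 + 4·6 + 7)/6 = 36/6 = 6; σ²_D = ((7−5)/6)² = 0.111
te_E = (1 + 4·5 + 9)/6 = 30/6 = 5; σ²_E = ((9−1)/6)² = 1.778
te_F = (7 + 4·13 + 25)/6 = 84/6 = 14; σ²_F = ((25−7)/6)² = 9.000
te_G = (3 + 4·7 + 11)/6 = 42/6 = 7; σ²_G = ((11−3)/6)² = 1.778

Forward pass:
ES_A = 0; EF_A = 2
ES_B = 2; EF_B = 2+4 = 6
ES_C = 2; EF_C = 2+6 = 8
ES_D = 2; EF_D = 2+6 = 8
ES_E = 6; EF_E = 6+5 = 11
ES_F = 8; EF_F = 8+14 = 22
ES_G = max(EF_B=6, EF_D=8, EF_E=11, EF_F=22) = 22; EF_G = 22+7 = 29
Expected project duration μ = 29 days. Critical path: A → C → F → G.

Variance along critical path = 0.111 + 5.444 + 9.000 + 1.778 = 16.333
σ = √16.333 = 4.041 days

4.04 days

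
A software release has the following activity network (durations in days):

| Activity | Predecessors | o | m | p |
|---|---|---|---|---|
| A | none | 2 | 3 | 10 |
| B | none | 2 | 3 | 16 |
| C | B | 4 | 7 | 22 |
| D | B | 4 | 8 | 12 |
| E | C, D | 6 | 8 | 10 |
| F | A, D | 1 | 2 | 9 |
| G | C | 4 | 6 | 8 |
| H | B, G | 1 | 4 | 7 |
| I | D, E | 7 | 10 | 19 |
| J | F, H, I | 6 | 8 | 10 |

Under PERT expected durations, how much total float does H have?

te_A = (2 + 4·3 + 10)/6 = 24/6 = 4
te_B = (2 + 4·3 + 16)/6 = 30/6 = 5
te_C = (4 + 4·7 + 22)/6 = 54/6 = 9
te_D = (4 + 4·8 + 12)/6 = 48/6 = 8
te_E = (6 + 4·8 + 10)/6 = 48/6 = 8
te_F = (1 + 4·2 + 9)/6 = 18/6 = 3
te_G = (4 + 4·6 + 8)/6 = 36/6 = 6
te_H = (1 + 4·4 + 7)/6 = 24/6 = 4
te_I = (7 + 4·10 + 19)/6 = 66/6 = 11
te_J = (6 + 4·8 + 10)/6 = 48/6 = 8

Forward pass:
ES_A = 0; EF_A = 4
ES_B = 0; EF_B = 5
ES_C = 5; EF_C = 5+9 = 14
ES_D = 5; EF_D = 5+8 = 13
ES_E = max(EF_C=14, EF_D=13) = 14; EF_E = 14+8 = 22
ES_F = max(EF_A=4, EF_D=13) = 13; EF_F = 13+3 = 16
ES_G = 14; EF_G = 14+6 = 20
ES_H = max(EF_B=5, EF_G=20) = 20; EF_H = 20+4 = 24
ES_I = max(EF_D=13, EF_E=22) = 22; EF_I = 22+11 = 33
ES_J = max(EF_F=16, EF_H=24, EF_I=33) = 33; EF_J = 33+8 = 41
Expected project duration μ = 41 days. Critical path: B → C → E → I → J.

Backward pass:
LF_J = 41; LS_J = 41−8 = 33
LF_I = LS_J = 33; LS_I = 33−11 = 22
LF_H = LS_J = 33; LS_H = 33−4 = 29
LF_G = LS_H = 29; LS_G = 29−6 = 23
LF_F = LS_J = 33; LS_F = 33−3 = 30
LF_E = LS_I = 22; LS_E = 22−8 = 14
LF_D = min(LS_E=14, LS_F=30, LS_I=22) = 14; LS_D = 14−8 = 6
LF_C = min(LS_E=14, LS_G=23) = 14; LS_C = 14−9 = 5
LF_B = min(LS_C=5, LS_D=6, LS_H=29) = 5; LS_B = 5−5 = 0
LF_A = LS_F = 30; LS_A = 30−4 = 26
Slack_H = LS_H − ES_H = 29 − 20 = 9

9 days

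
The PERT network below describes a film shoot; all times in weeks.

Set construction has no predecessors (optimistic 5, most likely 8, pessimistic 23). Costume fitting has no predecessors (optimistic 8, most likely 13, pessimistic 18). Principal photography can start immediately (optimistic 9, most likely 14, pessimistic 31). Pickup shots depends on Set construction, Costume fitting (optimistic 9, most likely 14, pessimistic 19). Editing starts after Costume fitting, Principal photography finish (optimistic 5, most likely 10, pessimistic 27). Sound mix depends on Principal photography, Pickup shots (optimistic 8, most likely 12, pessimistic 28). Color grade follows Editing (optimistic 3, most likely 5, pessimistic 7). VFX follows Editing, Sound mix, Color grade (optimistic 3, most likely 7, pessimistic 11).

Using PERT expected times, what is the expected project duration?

te_Set construction = (5 + 4·8 + 23)/6 = 60/6 = 10
te_Costume fitting = (8 + 4·13 + 18)/6 = 78/6 = 13
te_Principal photography = (9 + 4·14 + 31)/6 = 96/6 = 16
te_Pickup shots = (9 + 4·14 + 19)/6 = 84/6 = 14
te_Editing = (5 + 4·10 + 27)/6 = 72/6 = 12
te_Sound mix = (8 + 4·12 + 28)/6 = 84/6 = 14
te_Color grade = (3 + 4·5 + 7)/6 = 30/6 = 5
te_VFX = (3 + 4·7 + 11)/6 = 42/6 = 7

Forward pass:
ES_Set construction = 0; EF_Set construction = 10
ES_Costume fitting = 0; EF_Costume fitting = 13
ES_Principal photography = 0; EF_Principal photography = 16
ES_Pickup shots = max(EF_Set construction=10, EF_Costume fitting=13) = 13; EF_Pickup shots = 13+14 = 27
ES_Editing = max(EF_Costume fitting=13, EF_Principal photography=16) = 16; EF_Editing = 16+12 = 28
ES_Sound mix = max(EF_Principal photography=16, EF_Pickup shots=27) = 27; EF_Sound mix = 27+14 = 41
ES_Color grade = 28; EF_Color grade = 28+5 = 33
ES_VFX = max(EF_Editing=28, EF_Sound mix=41, EF_Color grade=33) = 41; EF_VFX = 41+7 = 48
Expected project duration μ = 48 weeks. Critical path: Costume fitting → Pickup shots → Sound mix → VFX.

48 weeks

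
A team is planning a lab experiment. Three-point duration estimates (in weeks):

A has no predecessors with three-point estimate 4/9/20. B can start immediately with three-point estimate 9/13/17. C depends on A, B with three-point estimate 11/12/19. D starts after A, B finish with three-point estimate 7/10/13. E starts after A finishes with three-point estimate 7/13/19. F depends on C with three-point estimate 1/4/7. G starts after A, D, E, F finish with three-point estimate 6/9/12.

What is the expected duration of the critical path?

te_A = (4 + 4·9 + 20)/6 = 60/6 = 10
te_B = (9 + 4·13 + 17)/6 = 78/6 = 13
te_C = (11 + 4·12 + 19)/6 = 78/6 = 13
te_D = (7 + 4·10 + 13)/6 = 60/6 = 10
te_E = (7 + 4·13 + 19)/6 = 78/6 = 13
te_F = (1 + 4·4 + 7)/6 = 24/6 = 4
te_G = (6 + 4·9 + 12)/6 = 54/6 = 9

Forward pass:
ES_A = 0; EF_A = 10
ES_B = 0; EF_B = 13
ES_C = max(EF_A=10, EF_B=13) = 13; EF_C = 13+13 = 26
ES_D = max(EF_A=10, EF_B=13) = 13; EF_D = 13+10 = 23
ES_E = 10; EF_E = 10+13 = 23
ES_F = 26; EF_F = 26+4 = 30
ES_G = max(EF_A=10, EF_D=23, EF_E=23, EF_F=30) = 30; EF_G = 30+9 = 39
Expected project duration μ = 39 weeks. Critical path: B → C → F → G.

39 weeks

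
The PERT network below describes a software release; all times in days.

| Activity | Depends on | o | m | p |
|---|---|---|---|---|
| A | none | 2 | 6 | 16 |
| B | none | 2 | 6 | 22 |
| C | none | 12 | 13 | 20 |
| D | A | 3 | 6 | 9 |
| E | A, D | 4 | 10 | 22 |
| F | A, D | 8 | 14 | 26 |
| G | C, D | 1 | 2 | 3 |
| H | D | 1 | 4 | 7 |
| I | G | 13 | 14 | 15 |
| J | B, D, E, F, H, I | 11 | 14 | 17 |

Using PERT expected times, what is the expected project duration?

44 days

te_A = (2 + 4·6 + 16)/6 = 42/6 = 7
te_B = (2 + 4·6 + 22)/6 = 48/6 = 8
te_C = (12 + 4·13 + 20)/6 = 84/6 = 14
te_D = (3 + 4·6 + 9)/6 = 36/6 = 6
te_E = (4 + 4·10 + 22)/6 = 66/6 = 11
te_F = (8 + 4·14 + 26)/6 = 90/6 = 15
te_G = (1 + 4·2 + 3)/6 = 12/6 = 2
te_H = (1 + 4·4 + 7)/6 = 24/6 = 4
te_I = (13 + 4·14 + 15)/6 = 84/6 = 14
te_J = (11 + 4·14 + 17)/6 = 84/6 = 14

Forward pass:
ES_A = 0; EF_A = 7
ES_B = 0; EF_B = 8
ES_C = 0; EF_C = 14
ES_D = 7; EF_D = 7+6 = 13
ES_E = max(EF_A=7, EF_D=13) = 13; EF_E = 13+11 = 24
ES_F = max(EF_A=7, EF_D=13) = 13; EF_F = 13+15 = 28
ES_G = max(EF_C=14, EF_D=13) = 14; EF_G = 14+2 = 16
ES_H = 13; EF_H = 13+4 = 17
ES_I = 16; EF_I = 16+14 = 30
ES_J = max(EF_B=8, EF_D=13, EF_E=24, EF_F=28, EF_H=17, EF_I=30) = 30; EF_J = 30+14 = 44
Expected project duration μ = 44 days. Critical path: C → G → I → J.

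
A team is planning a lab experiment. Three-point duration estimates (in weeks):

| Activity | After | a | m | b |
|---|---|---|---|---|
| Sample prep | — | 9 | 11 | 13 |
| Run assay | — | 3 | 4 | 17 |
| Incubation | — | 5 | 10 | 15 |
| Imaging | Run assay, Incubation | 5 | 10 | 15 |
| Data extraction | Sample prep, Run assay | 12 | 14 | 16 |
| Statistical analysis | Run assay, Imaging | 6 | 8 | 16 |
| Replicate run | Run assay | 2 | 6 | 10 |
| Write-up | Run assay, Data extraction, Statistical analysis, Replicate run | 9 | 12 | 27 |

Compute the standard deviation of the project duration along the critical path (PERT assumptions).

te_Sample prep = (9 + 4·11 + 13)/6 = 66/6 = 11; σ²_Sample prep = ((13−9)/6)² = 0.444
te_Run assay = (3 + 4·4 + 17)/6 = 36/6 = 6; σ²_Run assay = ((17−3)/6)² = 5.444
te_Incubation = (5 + 4·10 + 15)/6 = 60/6 = 10; σ²_Incubation = ((15−5)/6)² = 2.778
te_Imaging = (5 + 4·10 + 15)/6 = 60/6 = 10; σ²_Imaging = ((15−5)/6)² = 2.778
te_Data extraction = (12 + 4·14 + 16)/6 = 84/6 = 14; σ²_Data extraction = ((16−12)/6)² = 0.444
te_Statistical analysis = (6 + 4·8 + 16)/6 = 54/6 = 9; σ²_Statistical analysis = ((16−6)/6)² = 2.778
te_Replicate run = (2 + 4·6 + 10)/6 = 36/6 = 6; σ²_Replicate run = ((10−2)/6)² = 1.778
te_Write-up = (9 + 4·12 + 27)/6 = 84/6 = 14; σ²_Write-up = ((27−9)/6)² = 9.000

Forward pass:
ES_Sample prep = 0; EF_Sample prep = 11
ES_Run assay = 0; EF_Run assay = 6
ES_Incubation = 0; EF_Incubation = 10
ES_Imaging = max(EF_Run assay=6, EF_Incubation=10) = 10; EF_Imaging = 10+10 = 20
ES_Data extraction = max(EF_Sample prep=11, EF_Run assay=6) = 11; EF_Data extraction = 11+14 = 25
ES_Statistical analysis = max(EF_Run assay=6, EF_Imaging=20) = 20; EF_Statistical analysis = 20+9 = 29
ES_Replicate run = 6; EF_Replicate run = 6+6 = 12
ES_Write-up = max(EF_Run assay=6, EF_Data extraction=25, EF_Statistical analysis=29, EF_Replicate run=12) = 29; EF_Write-up = 29+14 = 43
Expected project duration μ = 43 weeks. Critical path: Incubation → Imaging → Statistical analysis → Write-up.

Variance along critical path = 2.778 + 2.778 + 2.778 + 9.000 = 17.333
σ = √17.333 = 4.163 weeks

4.16 weeks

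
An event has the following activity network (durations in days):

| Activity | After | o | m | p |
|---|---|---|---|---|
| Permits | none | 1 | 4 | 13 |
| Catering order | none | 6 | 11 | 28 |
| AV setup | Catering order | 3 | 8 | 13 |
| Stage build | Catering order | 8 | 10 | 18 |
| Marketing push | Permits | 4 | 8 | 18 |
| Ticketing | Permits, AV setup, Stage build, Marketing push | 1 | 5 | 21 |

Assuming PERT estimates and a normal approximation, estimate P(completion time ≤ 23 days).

te_Permits = (1 + 4·4 + 13)/6 = 30/6 = 5; σ²_Permits = ((13−1)/6)² = 4.000
te_Catering order = (6 + 4·11 + 28)/6 = 78/6 = 13; σ²_Catering order = ((28−6)/6)² = 13.444
te_AV setup = (3 + 4·8 + 13)/6 = 48/6 = 8; σ²_AV setup = ((13−3)/6)² = 2.778
te_Stage build = (8 + 4·10 + 18)/6 = 66/6 = 11; σ²_Stage build = ((18−8)/6)² = 2.778
te_Marketing push = (4 + 4·8 + 18)/6 = 54/6 = 9; σ²_Marketing push = ((18−4)/6)² = 5.444
te_Ticketing = (1 + 4·5 + 21)/6 = 42/6 = 7; σ²_Ticketing = ((21−1)/6)² = 11.111

Forward pass:
ES_Permits = 0; EF_Permits = 5
ES_Catering order = 0; EF_Catering order = 13
ES_AV setup = 13; EF_AV setup = 13+8 = 21
ES_Stage build = 13; EF_Stage build = 13+11 = 24
ES_Marketing push = 5; EF_Marketing push = 5+9 = 14
ES_Ticketing = max(EF_Permits=5, EF_AV setup=21, EF_Stage build=24, EF_Marketing push=14) = 24; EF_Ticketing = 24+7 = 31
Expected project duration μ = 31 days. Critical path: Catering order → Stage build → Ticketing.

Variance along critical path = 13.444 + 2.778 + 11.111 = 27.333; σ = √27.333 = 5.228 days.
Z = (23 − 31) / 5.228 = -1.530
P(T ≤ 23) = Φ(-1.530) ≈ 0.063

0.063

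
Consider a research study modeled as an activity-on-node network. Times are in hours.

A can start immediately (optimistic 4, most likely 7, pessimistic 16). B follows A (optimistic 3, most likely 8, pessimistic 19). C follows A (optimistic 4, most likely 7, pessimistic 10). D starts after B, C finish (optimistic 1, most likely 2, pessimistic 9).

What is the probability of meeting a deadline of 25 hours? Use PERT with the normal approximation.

0.918

te_A = (4 + 4·7 + 16)/6 = 48/6 = 8; σ²_A = ((16−4)/6)² = 4.000
te_B = (3 + 4·8 + 19)/6 = 54/6 = 9; σ²_B = ((19−3)/6)² = 7.111
te_C = (4 + 4·7 + 10)/6 = 42/6 = 7; σ²_C = ((10−4)/6)² = 1.000
te_D = (1 + 4·2 + 9)/6 = 18/6 = 3; σ²_D = ((9−1)/6)² = 1.778

Forward pass:
ES_A = 0; EF_A = 8
ES_B = 8; EF_B = 8+9 = 17
ES_C = 8; EF_C = 8+7 = 15
ES_D = max(EF_B=17, EF_C=15) = 17; EF_D = 17+3 = 20
Expected project duration μ = 20 hours. Critical path: A → B → D.

Variance along critical path = 4.000 + 7.111 + 1.778 = 12.889; σ = √12.889 = 3.590 hours.
Z = (25 − 20) / 3.590 = 1.393
P(T ≤ 25) = Φ(1.393) ≈ 0.918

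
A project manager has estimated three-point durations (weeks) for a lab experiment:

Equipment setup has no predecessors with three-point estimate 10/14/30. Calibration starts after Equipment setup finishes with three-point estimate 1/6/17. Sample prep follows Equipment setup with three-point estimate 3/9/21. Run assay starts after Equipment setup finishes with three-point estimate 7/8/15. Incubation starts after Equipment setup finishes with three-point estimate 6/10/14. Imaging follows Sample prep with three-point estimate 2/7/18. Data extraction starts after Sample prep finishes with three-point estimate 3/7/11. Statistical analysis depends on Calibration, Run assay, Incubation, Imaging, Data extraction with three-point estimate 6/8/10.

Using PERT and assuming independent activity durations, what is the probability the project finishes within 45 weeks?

0.716

te_Equipment setup = (10 + 4·14 + 30)/6 = 96/6 = 16; σ²_Equipment setup = ((30−10)/6)² = 11.111
te_Calibration = (1 + 4·6 + 17)/6 = 42/6 = 7; σ²_Calibration = ((17−1)/6)² = 7.111
te_Sample prep = (3 + 4·9 + 21)/6 = 60/6 = 10; σ²_Sample prep = ((21−3)/6)² = 9.000
te_Run assay = (7 + 4·8 + 15)/6 = 54/6 = 9; σ²_Run assay = ((15−7)/6)² = 1.778
te_Incubation = (6 + 4·10 + 14)/6 = 60/6 = 10; σ²_Incubation = ((14−6)/6)² = 1.778
te_Imaging = (2 + 4·7 + 18)/6 = 48/6 = 8; σ²_Imaging = ((18−2)/6)² = 7.111
te_Data extraction = (3 + 4·7 + 11)/6 = 42/6 = 7; σ²_Data extraction = ((11−3)/6)² = 1.778
te_Statistical analysis = (6 + 4·8 + 10)/6 = 48/6 = 8; σ²_Statistical analysis = ((10−6)/6)² = 0.444

Forward pass:
ES_Equipment setup = 0; EF_Equipment setup = 16
ES_Calibration = 16; EF_Calibration = 16+7 = 23
ES_Sample prep = 16; EF_Sample prep = 16+10 = 26
ES_Run assay = 16; EF_Run assay = 16+9 = 25
ES_Incubation = 16; EF_Incubation = 16+10 = 26
ES_Imaging = 26; EF_Imaging = 26+8 = 34
ES_Data extraction = 26; EF_Data extraction = 26+7 = 33
ES_Statistical analysis = max(EF_Calibration=23, EF_Run assay=25, EF_Incubation=26, EF_Imaging=34, EF_Data extraction=33) = 34; EF_Statistical analysis = 34+8 = 42
Expected project duration μ = 42 weeks. Critical path: Equipment setup → Sample prep → Imaging → Statistical analysis.

Variance along critical path = 11.111 + 9.000 + 7.111 + 0.444 = 27.667; σ = √27.667 = 5.260 weeks.
Z = (45 − 42) / 5.260 = 0.570
P(T ≤ 45) = Φ(0.570) ≈ 0.716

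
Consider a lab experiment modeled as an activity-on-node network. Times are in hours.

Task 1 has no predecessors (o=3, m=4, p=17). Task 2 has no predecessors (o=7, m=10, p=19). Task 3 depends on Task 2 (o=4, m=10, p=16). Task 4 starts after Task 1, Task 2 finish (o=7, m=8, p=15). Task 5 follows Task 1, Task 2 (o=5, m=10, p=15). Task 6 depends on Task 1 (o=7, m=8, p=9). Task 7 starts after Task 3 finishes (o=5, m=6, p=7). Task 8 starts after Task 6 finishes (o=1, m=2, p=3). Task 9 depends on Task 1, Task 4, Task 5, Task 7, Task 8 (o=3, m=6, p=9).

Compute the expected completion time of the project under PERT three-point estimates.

te_Task 1 = (3 + 4·4 + 17)/6 = 36/6 = 6
te_Task 2 = (7 + 4·10 + 19)/6 = 66/6 = 11
te_Task 3 = (4 + 4·10 + 16)/6 = 60/6 = 10
te_Task 4 = (7 + 4·8 + 15)/6 = 54/6 = 9
te_Task 5 = (5 + 4·10 + 15)/6 = 60/6 = 10
te_Task 6 = (7 + 4·8 + 9)/6 = 48/6 = 8
te_Task 7 = (5 + 4·6 + 7)/6 = 36/6 = 6
te_Task 8 = (1 + 4·2 + 3)/6 = 12/6 = 2
te_Task 9 = (3 + 4·6 + 9)/6 = 36/6 = 6

Forward pass:
ES_Task 1 = 0; EF_Task 1 = 6
ES_Task 2 = 0; EF_Task 2 = 11
ES_Task 3 = 11; EF_Task 3 = 11+10 = 21
ES_Task 4 = max(EF_Task 1=6, EF_Task 2=11) = 11; EF_Task 4 = 11+9 = 20
ES_Task 5 = max(EF_Task 1=6, EF_Task 2=11) = 11; EF_Task 5 = 11+10 = 21
ES_Task 6 = 6; EF_Task 6 = 6+8 = 14
ES_Task 7 = 21; EF_Task 7 = 21+6 = 27
ES_Task 8 = 14; EF_Task 8 = 14+2 = 16
ES_Task 9 = max(EF_Task 1=6, EF_Task 4=20, EF_Task 5=21, EF_Task 7=27, EF_Task 8=16) = 27; EF_Task 9 = 27+6 = 33
Expected project duration μ = 33 hours. Critical path: Task 2 → Task 3 → Task 7 → Task 9.

33 hours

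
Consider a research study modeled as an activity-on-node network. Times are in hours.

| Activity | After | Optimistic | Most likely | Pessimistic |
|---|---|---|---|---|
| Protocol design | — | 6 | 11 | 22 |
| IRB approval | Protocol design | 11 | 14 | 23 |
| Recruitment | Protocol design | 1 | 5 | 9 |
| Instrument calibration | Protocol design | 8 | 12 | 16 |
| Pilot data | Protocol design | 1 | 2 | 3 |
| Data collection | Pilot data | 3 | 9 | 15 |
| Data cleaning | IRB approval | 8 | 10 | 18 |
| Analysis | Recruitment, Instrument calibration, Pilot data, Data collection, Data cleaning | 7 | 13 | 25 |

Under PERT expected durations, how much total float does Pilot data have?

te_Protocol design = (6 + 4·11 + 22)/6 = 72/6 = 12
te_IRB approval = (11 + 4·14 + 23)/6 = 90/6 = 15
te_Recruitment = (1 + 4·5 + 9)/6 = 30/6 = 5
te_Instrument calibration = (8 + 4·12 + 16)/6 = 72/6 = 12
te_Pilot data = (1 + 4·2 + 3)/6 = 12/6 = 2
te_Data collection = (3 + 4·9 + 15)/6 = 54/6 = 9
te_Data cleaning = (8 + 4·10 + 18)/6 = 66/6 = 11
te_Analysis = (7 + 4·13 + 25)/6 = 84/6 = 14

Forward pass:
ES_Protocol design = 0; EF_Protocol design = 12
ES_IRB approval = 12; EF_IRB approval = 12+15 = 27
ES_Recruitment = 12; EF_Recruitment = 12+5 = 17
ES_Instrument calibration = 12; EF_Instrument calibration = 12+12 = 24
ES_Pilot data = 12; EF_Pilot data = 12+2 = 14
ES_Data collection = 14; EF_Data collection = 14+9 = 23
ES_Data cleaning = 27; EF_Data cleaning = 27+11 = 38
ES_Analysis = max(EF_Recruitment=17, EF_Instrument calibration=24, EF_Pilot data=14, EF_Data collection=23, EF_Data cleaning=38) = 38; EF_Analysis = 38+14 = 52
Expected project duration μ = 52 hours. Critical path: Protocol design → IRB approval → Data cleaning → Analysis.

Backward pass:
LF_Analysis = 52; LS_Analysis = 52−14 = 38
LF_Data cleaning = LS_Analysis = 38; LS_Data cleaning = 38−11 = 27
LF_Data collection = LS_Analysis = 38; LS_Data collection = 38−9 = 29
LF_Pilot data = min(LS_Data collection=29, LS_Analysis=38) = 29; LS_Pilot data = 29−2 = 27
LF_Instrument calibration = LS_Analysis = 38; LS_Instrument calibration = 38−12 = 26
LF_Recruitment = LS_Analysis = 38; LS_Recruitment = 38−5 = 33
LF_IRB approval = LS_Data cleaning = 27; LS_IRB approval = 27−15 = 12
LF_Protocol design = min(LS_IRB approval=12, LS_Recruitment=33, LS_Instrument calibration=26, LS_Pilot data=27) = 12; LS_Protocol design = 12−12 = 0
Slack_Pilot data = LS_Pilot data − ES_Pilot data = 27 − 12 = 15

15 hours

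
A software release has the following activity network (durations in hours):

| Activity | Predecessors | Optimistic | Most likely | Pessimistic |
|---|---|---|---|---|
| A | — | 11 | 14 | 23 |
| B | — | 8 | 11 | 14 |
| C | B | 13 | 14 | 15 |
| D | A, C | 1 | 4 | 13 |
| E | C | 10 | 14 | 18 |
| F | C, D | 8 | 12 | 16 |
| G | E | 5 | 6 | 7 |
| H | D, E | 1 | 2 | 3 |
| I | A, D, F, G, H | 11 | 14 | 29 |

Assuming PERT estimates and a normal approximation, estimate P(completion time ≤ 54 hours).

0.022

te_A = (11 + 4·14 + 23)/6 = 90/6 = 15; σ²_A = ((23−11)/6)² = 4.000
te_B = (8 + 4·11 + 14)/6 = 66/6 = 11; σ²_B = ((14−8)/6)² = 1.000
te_C = (13 + 4·14 + 15)/6 = 84/6 = 14; σ²_C = ((15−13)/6)² = 0.111
te_D = (1 + 4·4 + 13)/6 = 30/6 = 5; σ²_D = ((13−1)/6)² = 4.000
te_E = (10 + 4·14 + 18)/6 = 84/6 = 14; σ²_E = ((18−10)/6)² = 1.778
te_F = (8 + 4·12 + 16)/6 = 72/6 = 12; σ²_F = ((16−8)/6)² = 1.778
te_G = (5 + 4·6 + 7)/6 = 36/6 = 6; σ²_G = ((7−5)/6)² = 0.111
te_H = (1 + 4·2 + 3)/6 = 12/6 = 2; σ²_H = ((3−1)/6)² = 0.111
te_I = (11 + 4·14 + 29)/6 = 96/6 = 16; σ²_I = ((29−11)/6)² = 9.000

Forward pass:
ES_A = 0; EF_A = 15
ES_B = 0; EF_B = 11
ES_C = 11; EF_C = 11+14 = 25
ES_D = max(EF_A=15, EF_C=25) = 25; EF_D = 25+5 = 30
ES_E = 25; EF_E = 25+14 = 39
ES_F = max(EF_C=25, EF_D=30) = 30; EF_F = 30+12 = 42
ES_G = 39; EF_G = 39+6 = 45
ES_H = max(EF_D=30, EF_E=39) = 39; EF_H = 39+2 = 41
ES_I = max(EF_A=15, EF_D=30, EF_F=42, EF_G=45, EF_H=41) = 45; EF_I = 45+16 = 61
Expected project duration μ = 61 hours. Critical path: B → C → E → G → I.

Variance along critical path = 1.000 + 0.111 + 1.778 + 0.111 + 9.000 = 12.000; σ = √12.000 = 3.464 hours.
Z = (54 − 61) / 3.464 = -2.021
P(T ≤ 54) = Φ(-2.021) ≈ 0.022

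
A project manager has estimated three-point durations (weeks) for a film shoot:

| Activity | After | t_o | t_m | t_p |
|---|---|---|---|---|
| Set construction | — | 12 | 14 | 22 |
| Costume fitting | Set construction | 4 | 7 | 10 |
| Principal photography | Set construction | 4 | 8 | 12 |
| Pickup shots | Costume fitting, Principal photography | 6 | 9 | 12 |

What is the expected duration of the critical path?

te_Set construction = (12 + 4·14 + 22)/6 = 90/6 = 15
te_Costume fitting = (4 + 4·7 + 10)/6 = 42/6 = 7
te_Principal photography = (4 + 4·8 + 12)/6 = 48/6 = 8
te_Pickup shots = (6 + 4·9 + 12)/6 = 54/6 = 9

Forward pass:
ES_Set construction = 0; EF_Set construction = 15
ES_Costume fitting = 15; EF_Costume fitting = 15+7 = 22
ES_Principal photography = 15; EF_Principal photography = 15+8 = 23
ES_Pickup shots = max(EF_Costume fitting=22, EF_Principal photography=23) = 23; EF_Pickup shots = 23+9 = 32
Expected project duration μ = 32 weeks. Critical path: Set construction → Principal photography → Pickup shots.

32 weeks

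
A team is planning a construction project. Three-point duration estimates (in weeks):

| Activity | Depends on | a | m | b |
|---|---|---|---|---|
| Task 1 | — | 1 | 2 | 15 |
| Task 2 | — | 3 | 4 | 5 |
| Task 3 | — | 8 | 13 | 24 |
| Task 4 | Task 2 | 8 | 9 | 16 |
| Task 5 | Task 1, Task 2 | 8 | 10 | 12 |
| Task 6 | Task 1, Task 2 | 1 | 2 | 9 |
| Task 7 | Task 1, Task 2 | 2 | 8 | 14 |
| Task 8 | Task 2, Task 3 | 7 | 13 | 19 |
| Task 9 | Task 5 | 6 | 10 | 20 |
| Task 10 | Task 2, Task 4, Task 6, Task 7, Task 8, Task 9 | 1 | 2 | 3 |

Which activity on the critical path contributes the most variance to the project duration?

Task 3

te_Task 1 = (1 + 4·2 + 15)/6 = 24/6 = 4; σ²_Task 1 = ((15−1)/6)² = 5.444
te_Task 2 = (3 + 4·4 + 5)/6 = 24/6 = 4; σ²_Task 2 = ((5−3)/6)² = 0.111
te_Task 3 = (8 + 4·13 + 24)/6 = 84/6 = 14; σ²_Task 3 = ((24−8)/6)² = 7.111
te_Task 4 = (8 + 4·9 + 16)/6 = 60/6 = 10; σ²_Task 4 = ((16−8)/6)² = 1.778
te_Task 5 = (8 + 4·10 + 12)/6 = 60/6 = 10; σ²_Task 5 = ((12−8)/6)² = 0.444
te_Task 6 = (1 + 4·2 + 9)/6 = 18/6 = 3; σ²_Task 6 = ((9−1)/6)² = 1.778
te_Task 7 = (2 + 4·8 + 14)/6 = 48/6 = 8; σ²_Task 7 = ((14−2)/6)² = 4.000
te_Task 8 = (7 + 4·13 + 19)/6 = 78/6 = 13; σ²_Task 8 = ((19−7)/6)² = 4.000
te_Task 9 = (6 + 4·10 + 20)/6 = 66/6 = 11; σ²_Task 9 = ((20−6)/6)² = 5.444
te_Task 10 = (1 + 4·2 + 3)/6 = 12/6 = 2; σ²_Task 10 = ((3−1)/6)² = 0.111

Forward pass:
ES_Task 1 = 0; EF_Task 1 = 4
ES_Task 2 = 0; EF_Task 2 = 4
ES_Task 3 = 0; EF_Task 3 = 14
ES_Task 4 = 4; EF_Task 4 = 4+10 = 14
ES_Task 5 = max(EF_Task 1=4, EF_Task 2=4) = 4; EF_Task 5 = 4+10 = 14
ES_Task 6 = max(EF_Task 1=4, EF_Task 2=4) = 4; EF_Task 6 = 4+3 = 7
ES_Task 7 = max(EF_Task 1=4, EF_Task 2=4) = 4; EF_Task 7 = 4+8 = 12
ES_Task 8 = max(EF_Task 2=4, EF_Task 3=14) = 14; EF_Task 8 = 14+13 = 27
ES_Task 9 = 14; EF_Task 9 = 14+11 = 25
ES_Task 10 = max(EF_Task 2=4, EF_Task 4=14, EF_Task 6=7, EF_Task 7=12, EF_Task 8=27, EF_Task 9=25) = 27; EF_Task 10 = 27+2 = 29
Expected project duration μ = 29 weeks. Critical path: Task 3 → Task 8 → Task 10.

Variances on critical path: σ²_Task 3=7.111, σ²_Task 8=4.000, σ²_Task 10=0.111.
Largest is σ²_Task 3 = 7.111.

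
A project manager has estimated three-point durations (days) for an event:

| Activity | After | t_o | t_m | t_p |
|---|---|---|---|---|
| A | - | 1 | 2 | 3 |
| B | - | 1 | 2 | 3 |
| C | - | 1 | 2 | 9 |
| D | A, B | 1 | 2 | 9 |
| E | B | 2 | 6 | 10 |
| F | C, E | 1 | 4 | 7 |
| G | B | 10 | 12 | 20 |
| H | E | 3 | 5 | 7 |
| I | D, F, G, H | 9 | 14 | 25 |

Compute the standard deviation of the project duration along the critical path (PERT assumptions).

3.16 days

te_A = (1 + 4·2 + 3)/6 = 12/6 = 2; σ²_A = ((3−1)/6)² = 0.111
te_B = (1 + 4·2 + 3)/6 = 12/6 = 2; σ²_B = ((3−1)/6)² = 0.111
te_C = (1 + 4·2 + 9)/6 = 18/6 = 3; σ²_C = ((9−1)/6)² = 1.778
te_D = (1 + 4·2 + 9)/6 = 18/6 = 3; σ²_D = ((9−1)/6)² = 1.778
te_E = (2 + 4·6 + 10)/6 = 36/6 = 6; σ²_E = ((10−2)/6)² = 1.778
te_F = (1 + 4·4 + 7)/6 = 24/6 = 4; σ²_F = ((7−1)/6)² = 1.000
te_G = (10 + 4·12 + 20)/6 = 78/6 = 13; σ²_G = ((20−10)/6)² = 2.778
te_H = (3 + 4·5 + 7)/6 = 30/6 = 5; σ²_H = ((7−3)/6)² = 0.444
te_I = (9 + 4·14 + 25)/6 = 90/6 = 15; σ²_I = ((25−9)/6)² = 7.111

Forward pass:
ES_A = 0; EF_A = 2
ES_B = 0; EF_B = 2
ES_C = 0; EF_C = 3
ES_D = max(EF_A=2, EF_B=2) = 2; EF_D = 2+3 = 5
ES_E = 2; EF_E = 2+6 = 8
ES_F = max(EF_C=3, EF_E=8) = 8; EF_F = 8+4 = 12
ES_G = 2; EF_G = 2+13 = 15
ES_H = 8; EF_H = 8+5 = 13
ES_I = max(EF_D=5, EF_F=12, EF_G=15, EF_H=13) = 15; EF_I = 15+15 = 30
Expected project duration μ = 30 days. Critical path: B → G → I.

Variance along critical path = 0.111 + 2.778 + 7.111 = 10.000
σ = √10.000 = 3.162 days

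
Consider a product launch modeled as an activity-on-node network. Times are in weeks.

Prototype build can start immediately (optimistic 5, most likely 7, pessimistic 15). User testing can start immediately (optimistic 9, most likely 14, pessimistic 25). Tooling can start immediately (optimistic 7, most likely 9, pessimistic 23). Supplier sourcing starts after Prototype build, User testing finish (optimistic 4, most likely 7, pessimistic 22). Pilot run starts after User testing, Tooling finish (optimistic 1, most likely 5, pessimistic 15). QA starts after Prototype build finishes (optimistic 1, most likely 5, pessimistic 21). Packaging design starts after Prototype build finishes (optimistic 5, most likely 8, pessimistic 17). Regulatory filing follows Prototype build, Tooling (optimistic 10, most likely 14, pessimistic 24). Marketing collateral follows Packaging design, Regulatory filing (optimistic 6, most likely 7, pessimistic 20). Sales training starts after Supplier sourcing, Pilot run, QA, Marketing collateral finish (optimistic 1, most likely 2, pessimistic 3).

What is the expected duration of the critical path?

37 weeks

te_Prototype build = (5 + 4·7 + 15)/6 = 48/6 = 8
te_User testing = (9 + 4·14 + 25)/6 = 90/6 = 15
te_Tooling = (7 + 4·9 + 23)/6 = 66/6 = 11
te_Supplier sourcing = (4 + 4·7 + 22)/6 = 54/6 = 9
te_Pilot run = (1 + 4·5 + 15)/6 = 36/6 = 6
te_QA = (1 + 4·5 + 21)/6 = 42/6 = 7
te_Packaging design = (5 + 4·8 + 17)/6 = 54/6 = 9
te_Regulatory filing = (10 + 4·14 + 24)/6 = 90/6 = 15
te_Marketing collateral = (6 + 4·7 + 20)/6 = 54/6 = 9
te_Sales training = (1 + 4·2 + 3)/6 = 12/6 = 2

Forward pass:
ES_Prototype build = 0; EF_Prototype build = 8
ES_User testing = 0; EF_User testing = 15
ES_Tooling = 0; EF_Tooling = 11
ES_Supplier sourcing = max(EF_Prototype build=8, EF_User testing=15) = 15; EF_Supplier sourcing = 15+9 = 24
ES_Pilot run = max(EF_User testing=15, EF_Tooling=11) = 15; EF_Pilot run = 15+6 = 21
ES_QA = 8; EF_QA = 8+7 = 15
ES_Packaging design = 8; EF_Packaging design = 8+9 = 17
ES_Regulatory filing = max(EF_Prototype build=8, EF_Tooling=11) = 11; EF_Regulatory filing = 11+15 = 26
ES_Marketing collateral = max(EF_Packaging design=17, EF_Regulatory filing=26) = 26; EF_Marketing collateral = 26+9 = 35
ES_Sales training = max(EF_Supplier sourcing=24, EF_Pilot run=21, EF_QA=15, EF_Marketing collateral=35) = 35; EF_Sales training = 35+2 = 37
Expected project duration μ = 37 weeks. Critical path: Tooling → Regulatory filing → Marketing collateral → Sales training.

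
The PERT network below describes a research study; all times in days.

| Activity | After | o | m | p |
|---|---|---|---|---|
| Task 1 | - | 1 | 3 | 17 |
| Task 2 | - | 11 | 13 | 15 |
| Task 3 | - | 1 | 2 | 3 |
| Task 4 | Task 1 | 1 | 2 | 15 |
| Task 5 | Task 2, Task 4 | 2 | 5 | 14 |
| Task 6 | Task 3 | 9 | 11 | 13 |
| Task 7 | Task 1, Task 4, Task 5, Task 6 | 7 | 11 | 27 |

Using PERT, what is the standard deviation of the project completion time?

te_Task 1 = (1 + 4·3 + 17)/6 = 30/6 = 5; σ²_Task 1 = ((17−1)/6)² = 7.111
te_Task 2 = (11 + 4·13 + 15)/6 = 78/6 = 13; σ²_Task 2 = ((15−11)/6)² = 0.444
te_Task 3 = (1 + 4·2 + 3)/6 = 12/6 = 2; σ²_Task 3 = ((3−1)/6)² = 0.111
te_Task 4 = (1 + 4·2 + 15)/6 = 24/6 = 4; σ²_Task 4 = ((15−1)/6)² = 5.444
te_Task 5 = (2 + 4·5 + 14)/6 = 36/6 = 6; σ²_Task 5 = ((14−2)/6)² = 4.000
te_Task 6 = (9 + 4·11 + 13)/6 = 66/6 = 11; σ²_Task 6 = ((13−9)/6)² = 0.444
te_Task 7 = (7 + 4·11 + 27)/6 = 78/6 = 13; σ²_Task 7 = ((27−7)/6)² = 11.111

Forward pass:
ES_Task 1 = 0; EF_Task 1 = 5
ES_Task 2 = 0; EF_Task 2 = 13
ES_Task 3 = 0; EF_Task 3 = 2
ES_Task 4 = 5; EF_Task 4 = 5+4 = 9
ES_Task 5 = max(EF_Task 2=13, EF_Task 4=9) = 13; EF_Task 5 = 13+6 = 19
ES_Task 6 = 2; EF_Task 6 = 2+11 = 13
ES_Task 7 = max(EF_Task 1=5, EF_Task 4=9, EF_Task 5=19, EF_Task 6=13) = 19; EF_Task 7 = 19+13 = 32
Expected project duration μ = 32 days. Critical path: Task 2 → Task 5 → Task 7.

Variance along critical path = 0.444 + 4.000 + 11.111 = 15.556
σ = √15.556 = 3.944 days

3.94 days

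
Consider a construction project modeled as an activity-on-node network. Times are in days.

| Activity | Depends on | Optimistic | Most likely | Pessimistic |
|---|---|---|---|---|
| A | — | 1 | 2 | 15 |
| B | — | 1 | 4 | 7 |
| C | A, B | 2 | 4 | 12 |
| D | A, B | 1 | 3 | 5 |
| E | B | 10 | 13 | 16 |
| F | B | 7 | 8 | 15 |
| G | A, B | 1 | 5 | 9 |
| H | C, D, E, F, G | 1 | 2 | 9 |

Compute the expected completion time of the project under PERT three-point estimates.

te_A = (1 + 4·2 + 15)/6 = 24/6 = 4
te_B = (1 + 4·4 + 7)/6 = 24/6 = 4
te_C = (2 + 4·4 + 12)/6 = 30/6 = 5
te_D = (1 + 4·3 + 5)/6 = 18/6 = 3
te_E = (10 + 4·13 + 16)/6 = 78/6 = 13
te_F = (7 + 4·8 + 15)/6 = 54/6 = 9
te_G = (1 + 4·5 + 9)/6 = 30/6 = 5
te_H = (1 + 4·2 + 9)/6 = 18/6 = 3

Forward pass:
ES_A = 0; EF_A = 4
ES_B = 0; EF_B = 4
ES_C = max(EF_A=4, EF_B=4) = 4; EF_C = 4+5 = 9
ES_D = max(EF_A=4, EF_B=4) = 4; EF_D = 4+3 = 7
ES_E = 4; EF_E = 4+13 = 17
ES_F = 4; EF_F = 4+9 = 13
ES_G = max(EF_A=4, EF_B=4) = 4; EF_G = 4+5 = 9
ES_H = max(EF_C=9, EF_D=7, EF_E=17, EF_F=13, EF_G=9) = 17; EF_H = 17+3 = 20
Expected project duration μ = 20 days. Critical path: B → E → H.

20 days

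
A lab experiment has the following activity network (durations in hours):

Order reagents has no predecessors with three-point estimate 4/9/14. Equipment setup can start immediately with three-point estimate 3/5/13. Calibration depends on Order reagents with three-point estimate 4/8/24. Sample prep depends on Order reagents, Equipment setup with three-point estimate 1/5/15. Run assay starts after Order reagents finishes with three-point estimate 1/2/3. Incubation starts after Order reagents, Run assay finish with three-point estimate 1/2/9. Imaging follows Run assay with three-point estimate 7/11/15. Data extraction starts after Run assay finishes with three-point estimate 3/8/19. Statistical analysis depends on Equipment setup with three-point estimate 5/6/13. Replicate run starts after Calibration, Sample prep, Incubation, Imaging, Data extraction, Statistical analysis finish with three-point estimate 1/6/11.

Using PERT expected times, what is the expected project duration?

te_Order reagents = (4 + 4·9 + 14)/6 = 54/6 = 9
te_Equipment setup = (3 + 4·5 + 13)/6 = 36/6 = 6
te_Calibration = (4 + 4·8 + 24)/6 = 60/6 = 10
te_Sample prep = (1 + 4·5 + 15)/6 = 36/6 = 6
te_Run assay = (1 + 4·2 + 3)/6 = 12/6 = 2
te_Incubation = (1 + 4·2 + 9)/6 = 18/6 = 3
te_Imaging = (7 + 4·11 + 15)/6 = 66/6 = 11
te_Data extraction = (3 + 4·8 + 19)/6 = 54/6 = 9
te_Statistical analysis = (5 + 4·6 + 13)/6 = 42/6 = 7
te_Replicate run = (1 + 4·6 + 11)/6 = 36/6 = 6

Forward pass:
ES_Order reagents = 0; EF_Order reagents = 9
ES_Equipment setup = 0; EF_Equipment setup = 6
ES_Calibration = 9; EF_Calibration = 9+10 = 19
ES_Sample prep = max(EF_Order reagents=9, EF_Equipment setup=6) = 9; EF_Sample prep = 9+6 = 15
ES_Run assay = 9; EF_Run assay = 9+2 = 11
ES_Incubation = max(EF_Order reagents=9, EF_Run assay=11) = 11; EF_Incubation = 11+3 = 14
ES_Imaging = 11; EF_Imaging = 11+11 = 22
ES_Data extraction = 11; EF_Data extraction = 11+9 = 20
ES_Statistical analysis = 6; EF_Statistical analysis = 6+7 = 13
ES_Replicate run = max(EF_Calibration=19, EF_Sample prep=15, EF_Incubation=14, EF_Imaging=22, EF_Data extraction=20, EF_Statistical analysis=13) = 22; EF_Replicate run = 22+6 = 28
Expected project duration μ = 28 hours. Critical path: Order reagents → Run assay → Imaging → Replicate run.

28 hours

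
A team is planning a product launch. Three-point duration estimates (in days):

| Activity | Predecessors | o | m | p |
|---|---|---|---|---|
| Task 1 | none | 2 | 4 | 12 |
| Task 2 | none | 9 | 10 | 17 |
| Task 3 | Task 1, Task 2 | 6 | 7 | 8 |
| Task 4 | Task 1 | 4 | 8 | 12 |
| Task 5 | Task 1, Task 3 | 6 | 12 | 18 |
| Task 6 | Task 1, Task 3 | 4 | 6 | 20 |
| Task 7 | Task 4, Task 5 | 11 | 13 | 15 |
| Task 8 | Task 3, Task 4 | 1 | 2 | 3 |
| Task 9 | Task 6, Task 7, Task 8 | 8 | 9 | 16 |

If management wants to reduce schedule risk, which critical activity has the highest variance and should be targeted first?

te_Task 1 = (2 + 4·4 + 12)/6 = 30/6 = 5; σ²_Task 1 = ((12−2)/6)² = 2.778
te_Task 2 = (9 + 4·10 + 17)/6 = 66/6 = 11; σ²_Task 2 = ((17−9)/6)² = 1.778
te_Task 3 = (6 + 4·7 + 8)/6 = 42/6 = 7; σ²_Task 3 = ((8−6)/6)² = 0.111
te_Task 4 = (4 + 4·8 + 12)/6 = 48/6 = 8; σ²_Task 4 = ((12−4)/6)² = 1.778
te_Task 5 = (6 + 4·12 + 18)/6 = 72/6 = 12; σ²_Task 5 = ((18−6)/6)² = 4.000
te_Task 6 = (4 + 4·6 + 20)/6 = 48/6 = 8; σ²_Task 6 = ((20−4)/6)² = 7.111
te_Task 7 = (11 + 4·13 + 15)/6 = 78/6 = 13; σ²_Task 7 = ((15−11)/6)² = 0.444
te_Task 8 = (1 + 4·2 + 3)/6 = 12/6 = 2; σ²_Task 8 = ((3−1)/6)² = 0.111
te_Task 9 = (8 + 4·9 + 16)/6 = 60/6 = 10; σ²_Task 9 = ((16−8)/6)² = 1.778

Forward pass:
ES_Task 1 = 0; EF_Task 1 = 5
ES_Task 2 = 0; EF_Task 2 = 11
ES_Task 3 = max(EF_Task 1=5, EF_Task 2=11) = 11; EF_Task 3 = 11+7 = 18
ES_Task 4 = 5; EF_Task 4 = 5+8 = 13
ES_Task 5 = max(EF_Task 1=5, EF_Task 3=18) = 18; EF_Task 5 = 18+12 = 30
ES_Task 6 = max(EF_Task 1=5, EF_Task 3=18) = 18; EF_Task 6 = 18+8 = 26
ES_Task 7 = max(EF_Task 4=13, EF_Task 5=30) = 30; EF_Task 7 = 30+13 = 43
ES_Task 8 = max(EF_Task 3=18, EF_Task 4=13) = 18; EF_Task 8 = 18+2 = 20
ES_Task 9 = max(EF_Task 6=26, EF_Task 7=43, EF_Task 8=20) = 43; EF_Task 9 = 43+10 = 53
Expected project duration μ = 53 days. Critical path: Task 2 → Task 3 → Task 5 → Task 7 → Task 9.

Variances on critical path: σ²_Task 2=1.778, σ²_Task 3=0.111, σ²_Task 5=4.000, σ²_Task 7=0.444, σ²_Task 9=1.778.
Largest is σ²_Task 5 = 4.000.

Task 5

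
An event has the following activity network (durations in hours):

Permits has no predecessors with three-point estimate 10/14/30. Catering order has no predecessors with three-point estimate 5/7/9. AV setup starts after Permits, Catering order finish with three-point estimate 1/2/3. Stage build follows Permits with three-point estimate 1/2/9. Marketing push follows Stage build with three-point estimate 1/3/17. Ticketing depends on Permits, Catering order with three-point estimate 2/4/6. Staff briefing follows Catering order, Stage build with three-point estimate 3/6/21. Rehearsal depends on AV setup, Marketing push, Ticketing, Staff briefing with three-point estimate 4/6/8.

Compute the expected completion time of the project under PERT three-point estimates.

33 hours

te_Permits = (10 + 4·14 + 30)/6 = 96/6 = 16
te_Catering order = (5 + 4·7 + 9)/6 = 42/6 = 7
te_AV setup = (1 + 4·2 + 3)/6 = 12/6 = 2
te_Stage build = (1 + 4·2 + 9)/6 = 18/6 = 3
te_Marketing push = (1 + 4·3 + 17)/6 = 30/6 = 5
te_Ticketing = (2 + 4·4 + 6)/6 = 24/6 = 4
te_Staff briefing = (3 + 4·6 + 21)/6 = 48/6 = 8
te_Rehearsal = (4 + 4·6 + 8)/6 = 36/6 = 6

Forward pass:
ES_Permits = 0; EF_Permits = 16
ES_Catering order = 0; EF_Catering order = 7
ES_AV setup = max(EF_Permits=16, EF_Catering order=7) = 16; EF_AV setup = 16+2 = 18
ES_Stage build = 16; EF_Stage build = 16+3 = 19
ES_Marketing push = 19; EF_Marketing push = 19+5 = 24
ES_Ticketing = max(EF_Permits=16, EF_Catering order=7) = 16; EF_Ticketing = 16+4 = 20
ES_Staff briefing = max(EF_Catering order=7, EF_Stage build=19) = 19; EF_Staff briefing = 19+8 = 27
ES_Rehearsal = max(EF_AV setup=18, EF_Marketing push=24, EF_Ticketing=20, EF_Staff briefing=27) = 27; EF_Rehearsal = 27+6 = 33
Expected project duration μ = 33 hours. Critical path: Permits → Stage build → Staff briefing → Rehearsal.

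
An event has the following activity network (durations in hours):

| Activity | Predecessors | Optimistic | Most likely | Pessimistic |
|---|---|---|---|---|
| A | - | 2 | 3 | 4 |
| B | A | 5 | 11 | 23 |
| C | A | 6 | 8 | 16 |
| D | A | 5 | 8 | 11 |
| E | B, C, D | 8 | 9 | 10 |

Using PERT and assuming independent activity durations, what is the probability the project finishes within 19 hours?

te_A = (2 + 4·3 + 4)/6 = 18/6 = 3; σ²_A = ((4−2)/6)² = 0.111
te_B = (5 + 4·11 + 23)/6 = 72/6 = 12; σ²_B = ((23−5)/6)² = 9.000
te_C = (6 + 4·8 + 16)/6 = 54/6 = 9; σ²_C = ((16−6)/6)² = 2.778
te_D = (5 + 4·8 + 11)/6 = 48/6 = 8; σ²_D = ((11−5)/6)² = 1.000
te_E = (8 + 4·9 + 10)/6 = 54/6 = 9; σ²_E = ((10−8)/6)² = 0.111

Forward pass:
ES_A = 0; EF_A = 3
ES_B = 3; EF_B = 3+12 = 15
ES_C = 3; EF_C = 3+9 = 12
ES_D = 3; EF_D = 3+8 = 11
ES_E = max(EF_B=15, EF_C=12, EF_D=11) = 15; EF_E = 15+9 = 24
Expected project duration μ = 24 hours. Critical path: A → B → E.

Variance along critical path = 0.111 + 9.000 + 0.111 = 9.222; σ = √9.222 = 3.037 hours.
Z = (19 − 24) / 3.037 = -1.646
P(T ≤ 19) = Φ(-1.646) ≈ 0.050

0.050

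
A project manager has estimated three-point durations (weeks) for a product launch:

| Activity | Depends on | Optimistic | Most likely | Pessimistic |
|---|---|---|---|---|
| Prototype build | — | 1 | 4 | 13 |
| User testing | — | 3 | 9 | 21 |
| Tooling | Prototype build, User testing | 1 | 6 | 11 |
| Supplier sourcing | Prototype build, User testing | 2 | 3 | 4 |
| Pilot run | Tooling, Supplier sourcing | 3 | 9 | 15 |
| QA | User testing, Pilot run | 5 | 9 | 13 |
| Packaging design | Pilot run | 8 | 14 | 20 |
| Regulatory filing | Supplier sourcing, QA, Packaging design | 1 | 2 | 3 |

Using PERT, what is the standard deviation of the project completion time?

4.46 weeks

te_Prototype build = (1 + 4·4 + 13)/6 = 30/6 = 5; σ²_Prototype build = ((13−1)/6)² = 4.000
te_User testing = (3 + 4·9 + 21)/6 = 60/6 = 10; σ²_User testing = ((21−3)/6)² = 9.000
te_Tooling = (1 + 4·6 + 11)/6 = 36/6 = 6; σ²_Tooling = ((11−1)/6)² = 2.778
te_Supplier sourcing = (2 + 4·3 + 4)/6 = 18/6 = 3; σ²_Supplier sourcing = ((4−2)/6)² = 0.111
te_Pilot run = (3 + 4·9 + 15)/6 = 54/6 = 9; σ²_Pilot run = ((15−3)/6)² = 4.000
te_QA = (5 + 4·9 + 13)/6 = 54/6 = 9; σ²_QA = ((13−5)/6)² = 1.778
te_Packaging design = (8 + 4·14 + 20)/6 = 84/6 = 14; σ²_Packaging design = ((20−8)/6)² = 4.000
te_Regulatory filing = (1 + 4·2 + 3)/6 = 12/6 = 2; σ²_Regulatory filing = ((3−1)/6)² = 0.111

Forward pass:
ES_Prototype build = 0; EF_Prototype build = 5
ES_User testing = 0; EF_User testing = 10
ES_Tooling = max(EF_Prototype build=5, EF_User testing=10) = 10; EF_Tooling = 10+6 = 16
ES_Supplier sourcing = max(EF_Prototype build=5, EF_User testing=10) = 10; EF_Supplier sourcing = 10+3 = 13
ES_Pilot run = max(EF_Tooling=16, EF_Supplier sourcing=13) = 16; EF_Pilot run = 16+9 = 25
ES_QA = max(EF_User testing=10, EF_Pilot run=25) = 25; EF_QA = 25+9 = 34
ES_Packaging design = 25; EF_Packaging design = 25+14 = 39
ES_Regulatory filing = max(EF_Supplier sourcing=13, EF_QA=34, EF_Packaging design=39) = 39; EF_Regulatory filing = 39+2 = 41
Expected project duration μ = 41 weeks. Critical path: User testing → Tooling → Pilot run → Packaging design → Regulatory filing.

Variance along critical path = 9.000 + 2.778 + 4.000 + 4.000 + 0.111 = 19.889
σ = √19.889 = 4.460 weeks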